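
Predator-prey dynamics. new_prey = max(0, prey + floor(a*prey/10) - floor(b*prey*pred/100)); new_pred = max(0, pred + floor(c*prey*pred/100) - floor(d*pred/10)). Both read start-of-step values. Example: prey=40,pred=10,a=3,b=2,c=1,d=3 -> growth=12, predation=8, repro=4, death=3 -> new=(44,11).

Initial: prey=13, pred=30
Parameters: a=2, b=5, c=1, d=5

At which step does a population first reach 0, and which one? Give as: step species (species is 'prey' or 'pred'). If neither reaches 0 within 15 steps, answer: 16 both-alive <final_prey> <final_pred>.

Answer: 1 prey

Derivation:
Step 1: prey: 13+2-19=0; pred: 30+3-15=18
First extinction: prey at step 1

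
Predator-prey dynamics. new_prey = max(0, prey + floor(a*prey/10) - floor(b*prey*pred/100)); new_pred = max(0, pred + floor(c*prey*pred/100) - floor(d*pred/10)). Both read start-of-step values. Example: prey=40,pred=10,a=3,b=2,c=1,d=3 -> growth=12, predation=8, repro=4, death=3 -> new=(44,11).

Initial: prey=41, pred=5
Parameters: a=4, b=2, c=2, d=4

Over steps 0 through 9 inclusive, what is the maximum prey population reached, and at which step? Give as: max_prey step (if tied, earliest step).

Answer: 77 3

Derivation:
Step 1: prey: 41+16-4=53; pred: 5+4-2=7
Step 2: prey: 53+21-7=67; pred: 7+7-2=12
Step 3: prey: 67+26-16=77; pred: 12+16-4=24
Step 4: prey: 77+30-36=71; pred: 24+36-9=51
Step 5: prey: 71+28-72=27; pred: 51+72-20=103
Step 6: prey: 27+10-55=0; pred: 103+55-41=117
Step 7: prey: 0+0-0=0; pred: 117+0-46=71
Step 8: prey: 0+0-0=0; pred: 71+0-28=43
Step 9: prey: 0+0-0=0; pred: 43+0-17=26
Max prey = 77 at step 3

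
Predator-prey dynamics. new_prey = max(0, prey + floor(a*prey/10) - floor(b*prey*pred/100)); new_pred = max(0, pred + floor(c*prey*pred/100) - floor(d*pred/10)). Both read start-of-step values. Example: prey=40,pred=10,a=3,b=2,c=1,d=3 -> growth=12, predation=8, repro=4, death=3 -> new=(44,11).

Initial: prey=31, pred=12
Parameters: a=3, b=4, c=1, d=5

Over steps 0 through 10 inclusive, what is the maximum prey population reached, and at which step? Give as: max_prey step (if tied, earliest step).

Step 1: prey: 31+9-14=26; pred: 12+3-6=9
Step 2: prey: 26+7-9=24; pred: 9+2-4=7
Step 3: prey: 24+7-6=25; pred: 7+1-3=5
Step 4: prey: 25+7-5=27; pred: 5+1-2=4
Step 5: prey: 27+8-4=31; pred: 4+1-2=3
Step 6: prey: 31+9-3=37; pred: 3+0-1=2
Step 7: prey: 37+11-2=46; pred: 2+0-1=1
Step 8: prey: 46+13-1=58; pred: 1+0-0=1
Step 9: prey: 58+17-2=73; pred: 1+0-0=1
Step 10: prey: 73+21-2=92; pred: 1+0-0=1
Max prey = 92 at step 10

Answer: 92 10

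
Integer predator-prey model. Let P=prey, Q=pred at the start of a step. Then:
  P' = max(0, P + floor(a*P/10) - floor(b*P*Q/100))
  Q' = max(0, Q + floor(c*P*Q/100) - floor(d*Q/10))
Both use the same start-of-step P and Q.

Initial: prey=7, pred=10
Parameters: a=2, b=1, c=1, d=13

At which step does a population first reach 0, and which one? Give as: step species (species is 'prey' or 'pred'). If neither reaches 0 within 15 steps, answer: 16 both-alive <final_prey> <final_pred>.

Answer: 1 pred

Derivation:
Step 1: prey: 7+1-0=8; pred: 10+0-13=0
First extinction: pred at step 1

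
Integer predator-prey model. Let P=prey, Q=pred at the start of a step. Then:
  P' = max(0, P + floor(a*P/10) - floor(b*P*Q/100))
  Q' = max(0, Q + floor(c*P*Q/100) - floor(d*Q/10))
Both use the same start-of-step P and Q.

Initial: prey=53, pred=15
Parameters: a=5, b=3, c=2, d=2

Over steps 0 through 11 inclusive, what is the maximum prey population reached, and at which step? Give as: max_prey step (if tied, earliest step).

Answer: 56 1

Derivation:
Step 1: prey: 53+26-23=56; pred: 15+15-3=27
Step 2: prey: 56+28-45=39; pred: 27+30-5=52
Step 3: prey: 39+19-60=0; pred: 52+40-10=82
Step 4: prey: 0+0-0=0; pred: 82+0-16=66
Step 5: prey: 0+0-0=0; pred: 66+0-13=53
Step 6: prey: 0+0-0=0; pred: 53+0-10=43
Step 7: prey: 0+0-0=0; pred: 43+0-8=35
Step 8: prey: 0+0-0=0; pred: 35+0-7=28
Step 9: prey: 0+0-0=0; pred: 28+0-5=23
Step 10: prey: 0+0-0=0; pred: 23+0-4=19
Step 11: prey: 0+0-0=0; pred: 19+0-3=16
Max prey = 56 at step 1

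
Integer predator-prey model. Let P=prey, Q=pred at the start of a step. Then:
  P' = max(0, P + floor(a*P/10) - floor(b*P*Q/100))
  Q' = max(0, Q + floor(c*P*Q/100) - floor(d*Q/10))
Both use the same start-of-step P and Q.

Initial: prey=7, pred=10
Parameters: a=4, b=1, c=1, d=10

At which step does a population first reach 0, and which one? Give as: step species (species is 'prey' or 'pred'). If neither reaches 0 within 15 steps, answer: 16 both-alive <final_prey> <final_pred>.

Step 1: prey: 7+2-0=9; pred: 10+0-10=0
First extinction: pred at step 1

Answer: 1 pred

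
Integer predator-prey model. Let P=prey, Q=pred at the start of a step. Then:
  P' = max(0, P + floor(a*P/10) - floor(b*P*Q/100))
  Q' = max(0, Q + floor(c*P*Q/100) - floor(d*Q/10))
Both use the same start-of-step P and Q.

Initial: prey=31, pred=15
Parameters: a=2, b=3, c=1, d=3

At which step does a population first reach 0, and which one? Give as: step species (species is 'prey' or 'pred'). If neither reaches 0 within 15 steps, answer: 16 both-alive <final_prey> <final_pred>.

Step 1: prey: 31+6-13=24; pred: 15+4-4=15
Step 2: prey: 24+4-10=18; pred: 15+3-4=14
Step 3: prey: 18+3-7=14; pred: 14+2-4=12
Step 4: prey: 14+2-5=11; pred: 12+1-3=10
Step 5: prey: 11+2-3=10; pred: 10+1-3=8
Step 6: prey: 10+2-2=10; pred: 8+0-2=6
Step 7: prey: 10+2-1=11; pred: 6+0-1=5
Step 8: prey: 11+2-1=12; pred: 5+0-1=4
Step 9: prey: 12+2-1=13; pred: 4+0-1=3
Step 10: prey: 13+2-1=14; pred: 3+0-0=3
Step 11: prey: 14+2-1=15; pred: 3+0-0=3
Step 12: prey: 15+3-1=17; pred: 3+0-0=3
Step 13: prey: 17+3-1=19; pred: 3+0-0=3
Step 14: prey: 19+3-1=21; pred: 3+0-0=3
Step 15: prey: 21+4-1=24; pred: 3+0-0=3
No extinction within 15 steps

Answer: 16 both-alive 24 3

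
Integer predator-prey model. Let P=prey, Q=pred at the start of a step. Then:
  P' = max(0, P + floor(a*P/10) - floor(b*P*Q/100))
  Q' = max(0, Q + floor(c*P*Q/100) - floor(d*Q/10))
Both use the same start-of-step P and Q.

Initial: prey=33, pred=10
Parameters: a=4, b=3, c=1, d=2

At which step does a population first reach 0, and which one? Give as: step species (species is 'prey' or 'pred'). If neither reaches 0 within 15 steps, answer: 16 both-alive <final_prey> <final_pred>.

Step 1: prey: 33+13-9=37; pred: 10+3-2=11
Step 2: prey: 37+14-12=39; pred: 11+4-2=13
Step 3: prey: 39+15-15=39; pred: 13+5-2=16
Step 4: prey: 39+15-18=36; pred: 16+6-3=19
Step 5: prey: 36+14-20=30; pred: 19+6-3=22
Step 6: prey: 30+12-19=23; pred: 22+6-4=24
Step 7: prey: 23+9-16=16; pred: 24+5-4=25
Step 8: prey: 16+6-12=10; pred: 25+4-5=24
Step 9: prey: 10+4-7=7; pred: 24+2-4=22
Step 10: prey: 7+2-4=5; pred: 22+1-4=19
Step 11: prey: 5+2-2=5; pred: 19+0-3=16
Step 12: prey: 5+2-2=5; pred: 16+0-3=13
Step 13: prey: 5+2-1=6; pred: 13+0-2=11
Step 14: prey: 6+2-1=7; pred: 11+0-2=9
Step 15: prey: 7+2-1=8; pred: 9+0-1=8
No extinction within 15 steps

Answer: 16 both-alive 8 8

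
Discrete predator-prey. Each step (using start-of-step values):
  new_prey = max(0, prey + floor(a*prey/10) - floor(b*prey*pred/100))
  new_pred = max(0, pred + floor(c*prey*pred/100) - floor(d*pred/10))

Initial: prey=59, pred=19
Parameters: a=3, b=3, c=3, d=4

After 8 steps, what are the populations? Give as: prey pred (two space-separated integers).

Answer: 0 5

Derivation:
Step 1: prey: 59+17-33=43; pred: 19+33-7=45
Step 2: prey: 43+12-58=0; pred: 45+58-18=85
Step 3: prey: 0+0-0=0; pred: 85+0-34=51
Step 4: prey: 0+0-0=0; pred: 51+0-20=31
Step 5: prey: 0+0-0=0; pred: 31+0-12=19
Step 6: prey: 0+0-0=0; pred: 19+0-7=12
Step 7: prey: 0+0-0=0; pred: 12+0-4=8
Step 8: prey: 0+0-0=0; pred: 8+0-3=5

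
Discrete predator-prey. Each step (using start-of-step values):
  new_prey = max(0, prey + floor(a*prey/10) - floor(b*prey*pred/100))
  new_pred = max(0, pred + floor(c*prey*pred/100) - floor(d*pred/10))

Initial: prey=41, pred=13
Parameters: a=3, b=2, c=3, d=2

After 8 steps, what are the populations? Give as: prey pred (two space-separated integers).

Answer: 0 42

Derivation:
Step 1: prey: 41+12-10=43; pred: 13+15-2=26
Step 2: prey: 43+12-22=33; pred: 26+33-5=54
Step 3: prey: 33+9-35=7; pred: 54+53-10=97
Step 4: prey: 7+2-13=0; pred: 97+20-19=98
Step 5: prey: 0+0-0=0; pred: 98+0-19=79
Step 6: prey: 0+0-0=0; pred: 79+0-15=64
Step 7: prey: 0+0-0=0; pred: 64+0-12=52
Step 8: prey: 0+0-0=0; pred: 52+0-10=42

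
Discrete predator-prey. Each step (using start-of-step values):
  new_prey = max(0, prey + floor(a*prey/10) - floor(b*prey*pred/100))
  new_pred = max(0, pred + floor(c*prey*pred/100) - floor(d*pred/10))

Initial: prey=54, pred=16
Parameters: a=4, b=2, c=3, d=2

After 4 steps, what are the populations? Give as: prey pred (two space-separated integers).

Answer: 0 148

Derivation:
Step 1: prey: 54+21-17=58; pred: 16+25-3=38
Step 2: prey: 58+23-44=37; pred: 38+66-7=97
Step 3: prey: 37+14-71=0; pred: 97+107-19=185
Step 4: prey: 0+0-0=0; pred: 185+0-37=148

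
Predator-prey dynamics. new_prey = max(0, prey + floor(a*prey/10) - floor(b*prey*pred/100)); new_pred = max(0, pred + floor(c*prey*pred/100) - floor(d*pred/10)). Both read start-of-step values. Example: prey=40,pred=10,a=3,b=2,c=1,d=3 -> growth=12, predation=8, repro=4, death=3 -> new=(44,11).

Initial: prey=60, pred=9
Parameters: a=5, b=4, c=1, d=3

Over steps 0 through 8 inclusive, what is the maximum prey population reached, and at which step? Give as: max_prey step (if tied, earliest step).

Step 1: prey: 60+30-21=69; pred: 9+5-2=12
Step 2: prey: 69+34-33=70; pred: 12+8-3=17
Step 3: prey: 70+35-47=58; pred: 17+11-5=23
Step 4: prey: 58+29-53=34; pred: 23+13-6=30
Step 5: prey: 34+17-40=11; pred: 30+10-9=31
Step 6: prey: 11+5-13=3; pred: 31+3-9=25
Step 7: prey: 3+1-3=1; pred: 25+0-7=18
Step 8: prey: 1+0-0=1; pred: 18+0-5=13
Max prey = 70 at step 2

Answer: 70 2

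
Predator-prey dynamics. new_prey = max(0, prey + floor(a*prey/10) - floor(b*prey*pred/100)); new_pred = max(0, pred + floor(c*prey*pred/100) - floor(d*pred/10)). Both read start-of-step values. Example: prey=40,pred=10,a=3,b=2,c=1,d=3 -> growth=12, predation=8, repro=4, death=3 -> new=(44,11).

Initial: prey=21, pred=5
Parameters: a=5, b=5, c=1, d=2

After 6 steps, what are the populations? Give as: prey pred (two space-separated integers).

Step 1: prey: 21+10-5=26; pred: 5+1-1=5
Step 2: prey: 26+13-6=33; pred: 5+1-1=5
Step 3: prey: 33+16-8=41; pred: 5+1-1=5
Step 4: prey: 41+20-10=51; pred: 5+2-1=6
Step 5: prey: 51+25-15=61; pred: 6+3-1=8
Step 6: prey: 61+30-24=67; pred: 8+4-1=11

Answer: 67 11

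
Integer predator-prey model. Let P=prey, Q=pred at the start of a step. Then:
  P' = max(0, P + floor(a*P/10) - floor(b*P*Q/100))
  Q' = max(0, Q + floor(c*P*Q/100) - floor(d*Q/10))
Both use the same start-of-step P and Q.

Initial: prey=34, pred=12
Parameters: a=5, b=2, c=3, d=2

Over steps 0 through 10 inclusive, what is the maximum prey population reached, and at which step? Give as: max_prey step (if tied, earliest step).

Answer: 46 2

Derivation:
Step 1: prey: 34+17-8=43; pred: 12+12-2=22
Step 2: prey: 43+21-18=46; pred: 22+28-4=46
Step 3: prey: 46+23-42=27; pred: 46+63-9=100
Step 4: prey: 27+13-54=0; pred: 100+81-20=161
Step 5: prey: 0+0-0=0; pred: 161+0-32=129
Step 6: prey: 0+0-0=0; pred: 129+0-25=104
Step 7: prey: 0+0-0=0; pred: 104+0-20=84
Step 8: prey: 0+0-0=0; pred: 84+0-16=68
Step 9: prey: 0+0-0=0; pred: 68+0-13=55
Step 10: prey: 0+0-0=0; pred: 55+0-11=44
Max prey = 46 at step 2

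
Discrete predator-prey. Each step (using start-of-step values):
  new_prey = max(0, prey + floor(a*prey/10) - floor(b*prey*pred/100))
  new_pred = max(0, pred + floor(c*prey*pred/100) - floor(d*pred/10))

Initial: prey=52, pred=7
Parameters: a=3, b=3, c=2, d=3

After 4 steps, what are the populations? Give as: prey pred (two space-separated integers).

Answer: 5 55

Derivation:
Step 1: prey: 52+15-10=57; pred: 7+7-2=12
Step 2: prey: 57+17-20=54; pred: 12+13-3=22
Step 3: prey: 54+16-35=35; pred: 22+23-6=39
Step 4: prey: 35+10-40=5; pred: 39+27-11=55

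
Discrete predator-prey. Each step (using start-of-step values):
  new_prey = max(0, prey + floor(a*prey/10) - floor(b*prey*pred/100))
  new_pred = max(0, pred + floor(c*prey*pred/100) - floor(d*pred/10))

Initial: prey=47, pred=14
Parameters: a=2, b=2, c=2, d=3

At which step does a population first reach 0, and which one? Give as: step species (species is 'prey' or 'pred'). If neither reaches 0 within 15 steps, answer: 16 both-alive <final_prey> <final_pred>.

Answer: 16 both-alive 1 3

Derivation:
Step 1: prey: 47+9-13=43; pred: 14+13-4=23
Step 2: prey: 43+8-19=32; pred: 23+19-6=36
Step 3: prey: 32+6-23=15; pred: 36+23-10=49
Step 4: prey: 15+3-14=4; pred: 49+14-14=49
Step 5: prey: 4+0-3=1; pred: 49+3-14=38
Step 6: prey: 1+0-0=1; pred: 38+0-11=27
Step 7: prey: 1+0-0=1; pred: 27+0-8=19
Step 8: prey: 1+0-0=1; pred: 19+0-5=14
Step 9: prey: 1+0-0=1; pred: 14+0-4=10
Step 10: prey: 1+0-0=1; pred: 10+0-3=7
Step 11: prey: 1+0-0=1; pred: 7+0-2=5
Step 12: prey: 1+0-0=1; pred: 5+0-1=4
Step 13: prey: 1+0-0=1; pred: 4+0-1=3
Step 14: prey: 1+0-0=1; pred: 3+0-0=3
Steps 15-15: state stable at prey=1, pred=3 (no change)
No extinction within 15 steps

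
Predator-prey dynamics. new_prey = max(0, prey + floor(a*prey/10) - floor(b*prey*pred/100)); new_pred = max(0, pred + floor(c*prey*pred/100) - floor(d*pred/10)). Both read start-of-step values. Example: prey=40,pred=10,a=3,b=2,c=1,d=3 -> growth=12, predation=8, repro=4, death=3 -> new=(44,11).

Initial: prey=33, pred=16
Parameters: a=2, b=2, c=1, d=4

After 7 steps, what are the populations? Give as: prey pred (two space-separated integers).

Step 1: prey: 33+6-10=29; pred: 16+5-6=15
Step 2: prey: 29+5-8=26; pred: 15+4-6=13
Step 3: prey: 26+5-6=25; pred: 13+3-5=11
Step 4: prey: 25+5-5=25; pred: 11+2-4=9
Step 5: prey: 25+5-4=26; pred: 9+2-3=8
Step 6: prey: 26+5-4=27; pred: 8+2-3=7
Step 7: prey: 27+5-3=29; pred: 7+1-2=6

Answer: 29 6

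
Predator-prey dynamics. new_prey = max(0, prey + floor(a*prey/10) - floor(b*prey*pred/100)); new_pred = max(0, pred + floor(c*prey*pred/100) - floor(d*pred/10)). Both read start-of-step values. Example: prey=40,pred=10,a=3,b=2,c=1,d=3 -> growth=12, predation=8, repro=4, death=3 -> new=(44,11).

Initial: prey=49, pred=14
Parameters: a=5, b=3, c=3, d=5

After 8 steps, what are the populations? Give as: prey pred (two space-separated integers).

Step 1: prey: 49+24-20=53; pred: 14+20-7=27
Step 2: prey: 53+26-42=37; pred: 27+42-13=56
Step 3: prey: 37+18-62=0; pred: 56+62-28=90
Step 4: prey: 0+0-0=0; pred: 90+0-45=45
Step 5: prey: 0+0-0=0; pred: 45+0-22=23
Step 6: prey: 0+0-0=0; pred: 23+0-11=12
Step 7: prey: 0+0-0=0; pred: 12+0-6=6
Step 8: prey: 0+0-0=0; pred: 6+0-3=3

Answer: 0 3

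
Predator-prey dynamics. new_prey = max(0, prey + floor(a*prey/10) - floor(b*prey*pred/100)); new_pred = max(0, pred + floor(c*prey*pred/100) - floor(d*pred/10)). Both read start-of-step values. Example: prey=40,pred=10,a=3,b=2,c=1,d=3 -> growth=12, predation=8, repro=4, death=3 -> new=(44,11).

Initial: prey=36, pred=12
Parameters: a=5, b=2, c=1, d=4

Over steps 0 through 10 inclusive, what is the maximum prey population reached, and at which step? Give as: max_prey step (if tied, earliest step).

Step 1: prey: 36+18-8=46; pred: 12+4-4=12
Step 2: prey: 46+23-11=58; pred: 12+5-4=13
Step 3: prey: 58+29-15=72; pred: 13+7-5=15
Step 4: prey: 72+36-21=87; pred: 15+10-6=19
Step 5: prey: 87+43-33=97; pred: 19+16-7=28
Step 6: prey: 97+48-54=91; pred: 28+27-11=44
Step 7: prey: 91+45-80=56; pred: 44+40-17=67
Step 8: prey: 56+28-75=9; pred: 67+37-26=78
Step 9: prey: 9+4-14=0; pred: 78+7-31=54
Step 10: prey: 0+0-0=0; pred: 54+0-21=33
Max prey = 97 at step 5

Answer: 97 5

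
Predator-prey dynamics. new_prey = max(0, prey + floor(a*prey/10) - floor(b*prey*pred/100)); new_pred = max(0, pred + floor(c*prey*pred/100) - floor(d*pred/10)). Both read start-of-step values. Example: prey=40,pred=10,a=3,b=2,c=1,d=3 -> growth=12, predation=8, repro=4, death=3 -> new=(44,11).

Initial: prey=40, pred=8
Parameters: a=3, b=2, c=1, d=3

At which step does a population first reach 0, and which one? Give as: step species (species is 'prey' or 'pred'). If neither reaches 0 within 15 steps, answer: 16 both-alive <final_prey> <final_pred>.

Step 1: prey: 40+12-6=46; pred: 8+3-2=9
Step 2: prey: 46+13-8=51; pred: 9+4-2=11
Step 3: prey: 51+15-11=55; pred: 11+5-3=13
Step 4: prey: 55+16-14=57; pred: 13+7-3=17
Step 5: prey: 57+17-19=55; pred: 17+9-5=21
Step 6: prey: 55+16-23=48; pred: 21+11-6=26
Step 7: prey: 48+14-24=38; pred: 26+12-7=31
Step 8: prey: 38+11-23=26; pred: 31+11-9=33
Step 9: prey: 26+7-17=16; pred: 33+8-9=32
Step 10: prey: 16+4-10=10; pred: 32+5-9=28
Step 11: prey: 10+3-5=8; pred: 28+2-8=22
Step 12: prey: 8+2-3=7; pred: 22+1-6=17
Step 13: prey: 7+2-2=7; pred: 17+1-5=13
Step 14: prey: 7+2-1=8; pred: 13+0-3=10
Step 15: prey: 8+2-1=9; pred: 10+0-3=7
No extinction within 15 steps

Answer: 16 both-alive 9 7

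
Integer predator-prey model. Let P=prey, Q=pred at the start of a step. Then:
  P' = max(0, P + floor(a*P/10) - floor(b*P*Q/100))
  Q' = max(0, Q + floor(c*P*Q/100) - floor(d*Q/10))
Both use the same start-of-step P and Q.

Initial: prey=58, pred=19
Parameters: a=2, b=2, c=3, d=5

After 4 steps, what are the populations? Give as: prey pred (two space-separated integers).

Answer: 0 40

Derivation:
Step 1: prey: 58+11-22=47; pred: 19+33-9=43
Step 2: prey: 47+9-40=16; pred: 43+60-21=82
Step 3: prey: 16+3-26=0; pred: 82+39-41=80
Step 4: prey: 0+0-0=0; pred: 80+0-40=40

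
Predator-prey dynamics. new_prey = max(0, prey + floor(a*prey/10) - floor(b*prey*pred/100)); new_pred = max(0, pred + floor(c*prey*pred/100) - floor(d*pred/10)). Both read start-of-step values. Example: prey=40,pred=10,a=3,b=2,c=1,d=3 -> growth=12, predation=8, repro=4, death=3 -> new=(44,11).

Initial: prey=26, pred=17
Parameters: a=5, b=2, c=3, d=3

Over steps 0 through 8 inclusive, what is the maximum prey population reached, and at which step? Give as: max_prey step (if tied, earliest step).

Step 1: prey: 26+13-8=31; pred: 17+13-5=25
Step 2: prey: 31+15-15=31; pred: 25+23-7=41
Step 3: prey: 31+15-25=21; pred: 41+38-12=67
Step 4: prey: 21+10-28=3; pred: 67+42-20=89
Step 5: prey: 3+1-5=0; pred: 89+8-26=71
Step 6: prey: 0+0-0=0; pred: 71+0-21=50
Step 7: prey: 0+0-0=0; pred: 50+0-15=35
Step 8: prey: 0+0-0=0; pred: 35+0-10=25
Max prey = 31 at step 1

Answer: 31 1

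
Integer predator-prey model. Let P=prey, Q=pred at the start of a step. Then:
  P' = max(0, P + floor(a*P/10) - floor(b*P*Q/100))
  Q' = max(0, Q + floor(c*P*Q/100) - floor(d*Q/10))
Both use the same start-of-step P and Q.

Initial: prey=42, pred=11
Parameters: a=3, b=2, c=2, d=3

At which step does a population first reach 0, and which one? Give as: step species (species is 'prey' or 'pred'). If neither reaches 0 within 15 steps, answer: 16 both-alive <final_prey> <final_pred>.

Answer: 6 prey

Derivation:
Step 1: prey: 42+12-9=45; pred: 11+9-3=17
Step 2: prey: 45+13-15=43; pred: 17+15-5=27
Step 3: prey: 43+12-23=32; pred: 27+23-8=42
Step 4: prey: 32+9-26=15; pred: 42+26-12=56
Step 5: prey: 15+4-16=3; pred: 56+16-16=56
Step 6: prey: 3+0-3=0; pred: 56+3-16=43
First extinction: prey at step 6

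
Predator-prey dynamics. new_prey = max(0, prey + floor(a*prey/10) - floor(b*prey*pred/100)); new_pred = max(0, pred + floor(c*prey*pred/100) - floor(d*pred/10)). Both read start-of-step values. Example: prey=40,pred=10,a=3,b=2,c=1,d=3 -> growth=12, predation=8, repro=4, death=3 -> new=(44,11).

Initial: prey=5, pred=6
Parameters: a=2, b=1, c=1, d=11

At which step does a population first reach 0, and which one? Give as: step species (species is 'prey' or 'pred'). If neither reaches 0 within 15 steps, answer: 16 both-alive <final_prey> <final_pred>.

Step 1: prey: 5+1-0=6; pred: 6+0-6=0
First extinction: pred at step 1

Answer: 1 pred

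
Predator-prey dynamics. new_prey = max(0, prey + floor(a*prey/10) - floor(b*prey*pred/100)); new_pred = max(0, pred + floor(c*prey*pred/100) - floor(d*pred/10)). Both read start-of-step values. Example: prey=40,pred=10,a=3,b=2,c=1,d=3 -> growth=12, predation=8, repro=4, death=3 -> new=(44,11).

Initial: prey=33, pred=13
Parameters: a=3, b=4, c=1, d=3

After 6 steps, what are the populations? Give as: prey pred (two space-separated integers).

Answer: 11 6

Derivation:
Step 1: prey: 33+9-17=25; pred: 13+4-3=14
Step 2: prey: 25+7-14=18; pred: 14+3-4=13
Step 3: prey: 18+5-9=14; pred: 13+2-3=12
Step 4: prey: 14+4-6=12; pred: 12+1-3=10
Step 5: prey: 12+3-4=11; pred: 10+1-3=8
Step 6: prey: 11+3-3=11; pred: 8+0-2=6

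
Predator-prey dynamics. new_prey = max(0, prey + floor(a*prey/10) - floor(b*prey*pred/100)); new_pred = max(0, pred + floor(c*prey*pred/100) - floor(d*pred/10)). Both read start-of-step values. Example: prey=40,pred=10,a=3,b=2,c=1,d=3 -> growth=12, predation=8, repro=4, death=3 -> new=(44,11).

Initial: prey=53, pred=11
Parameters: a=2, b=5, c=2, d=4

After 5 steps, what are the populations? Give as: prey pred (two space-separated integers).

Step 1: prey: 53+10-29=34; pred: 11+11-4=18
Step 2: prey: 34+6-30=10; pred: 18+12-7=23
Step 3: prey: 10+2-11=1; pred: 23+4-9=18
Step 4: prey: 1+0-0=1; pred: 18+0-7=11
Step 5: prey: 1+0-0=1; pred: 11+0-4=7

Answer: 1 7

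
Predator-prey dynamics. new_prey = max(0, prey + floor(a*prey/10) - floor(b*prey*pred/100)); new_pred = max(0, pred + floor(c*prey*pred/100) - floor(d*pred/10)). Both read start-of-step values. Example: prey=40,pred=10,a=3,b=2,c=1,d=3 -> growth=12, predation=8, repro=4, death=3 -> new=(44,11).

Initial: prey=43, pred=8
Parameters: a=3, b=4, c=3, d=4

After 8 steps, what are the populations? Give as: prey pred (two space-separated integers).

Answer: 0 5

Derivation:
Step 1: prey: 43+12-13=42; pred: 8+10-3=15
Step 2: prey: 42+12-25=29; pred: 15+18-6=27
Step 3: prey: 29+8-31=6; pred: 27+23-10=40
Step 4: prey: 6+1-9=0; pred: 40+7-16=31
Step 5: prey: 0+0-0=0; pred: 31+0-12=19
Step 6: prey: 0+0-0=0; pred: 19+0-7=12
Step 7: prey: 0+0-0=0; pred: 12+0-4=8
Step 8: prey: 0+0-0=0; pred: 8+0-3=5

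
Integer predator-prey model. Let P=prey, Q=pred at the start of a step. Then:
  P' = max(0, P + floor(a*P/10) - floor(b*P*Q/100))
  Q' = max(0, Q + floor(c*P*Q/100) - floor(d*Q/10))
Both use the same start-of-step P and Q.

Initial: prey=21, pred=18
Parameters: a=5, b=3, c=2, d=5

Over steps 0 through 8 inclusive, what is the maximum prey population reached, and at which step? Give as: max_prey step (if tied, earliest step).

Answer: 46 8

Derivation:
Step 1: prey: 21+10-11=20; pred: 18+7-9=16
Step 2: prey: 20+10-9=21; pred: 16+6-8=14
Step 3: prey: 21+10-8=23; pred: 14+5-7=12
Step 4: prey: 23+11-8=26; pred: 12+5-6=11
Step 5: prey: 26+13-8=31; pred: 11+5-5=11
Step 6: prey: 31+15-10=36; pred: 11+6-5=12
Step 7: prey: 36+18-12=42; pred: 12+8-6=14
Step 8: prey: 42+21-17=46; pred: 14+11-7=18
Max prey = 46 at step 8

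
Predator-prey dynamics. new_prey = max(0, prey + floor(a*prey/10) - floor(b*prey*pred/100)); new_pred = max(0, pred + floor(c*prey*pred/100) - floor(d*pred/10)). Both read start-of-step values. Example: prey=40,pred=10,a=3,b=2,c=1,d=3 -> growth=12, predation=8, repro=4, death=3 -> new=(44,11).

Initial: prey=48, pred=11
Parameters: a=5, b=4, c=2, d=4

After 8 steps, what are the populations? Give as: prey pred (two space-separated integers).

Answer: 0 6

Derivation:
Step 1: prey: 48+24-21=51; pred: 11+10-4=17
Step 2: prey: 51+25-34=42; pred: 17+17-6=28
Step 3: prey: 42+21-47=16; pred: 28+23-11=40
Step 4: prey: 16+8-25=0; pred: 40+12-16=36
Step 5: prey: 0+0-0=0; pred: 36+0-14=22
Step 6: prey: 0+0-0=0; pred: 22+0-8=14
Step 7: prey: 0+0-0=0; pred: 14+0-5=9
Step 8: prey: 0+0-0=0; pred: 9+0-3=6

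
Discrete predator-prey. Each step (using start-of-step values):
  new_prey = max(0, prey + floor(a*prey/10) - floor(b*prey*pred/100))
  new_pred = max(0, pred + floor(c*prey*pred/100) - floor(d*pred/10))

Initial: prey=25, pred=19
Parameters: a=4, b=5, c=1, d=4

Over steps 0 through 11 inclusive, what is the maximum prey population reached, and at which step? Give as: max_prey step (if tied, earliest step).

Step 1: prey: 25+10-23=12; pred: 19+4-7=16
Step 2: prey: 12+4-9=7; pred: 16+1-6=11
Step 3: prey: 7+2-3=6; pred: 11+0-4=7
Step 4: prey: 6+2-2=6; pred: 7+0-2=5
Step 5: prey: 6+2-1=7; pred: 5+0-2=3
Step 6: prey: 7+2-1=8; pred: 3+0-1=2
Step 7: prey: 8+3-0=11; pred: 2+0-0=2
Step 8: prey: 11+4-1=14; pred: 2+0-0=2
Step 9: prey: 14+5-1=18; pred: 2+0-0=2
Step 10: prey: 18+7-1=24; pred: 2+0-0=2
Step 11: prey: 24+9-2=31; pred: 2+0-0=2
Max prey = 31 at step 11

Answer: 31 11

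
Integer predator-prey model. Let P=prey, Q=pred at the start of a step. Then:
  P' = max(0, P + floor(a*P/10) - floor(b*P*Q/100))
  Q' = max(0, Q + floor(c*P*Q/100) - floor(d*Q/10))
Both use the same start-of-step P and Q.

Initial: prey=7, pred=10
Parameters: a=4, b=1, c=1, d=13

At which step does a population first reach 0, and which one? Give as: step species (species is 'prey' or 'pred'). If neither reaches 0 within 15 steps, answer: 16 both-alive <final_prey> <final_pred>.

Answer: 1 pred

Derivation:
Step 1: prey: 7+2-0=9; pred: 10+0-13=0
First extinction: pred at step 1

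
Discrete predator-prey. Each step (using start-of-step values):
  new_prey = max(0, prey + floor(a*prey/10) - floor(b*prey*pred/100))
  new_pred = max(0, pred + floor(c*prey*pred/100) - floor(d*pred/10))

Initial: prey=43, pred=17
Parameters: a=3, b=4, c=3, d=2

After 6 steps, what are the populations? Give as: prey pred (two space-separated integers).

Answer: 0 24

Derivation:
Step 1: prey: 43+12-29=26; pred: 17+21-3=35
Step 2: prey: 26+7-36=0; pred: 35+27-7=55
Step 3: prey: 0+0-0=0; pred: 55+0-11=44
Step 4: prey: 0+0-0=0; pred: 44+0-8=36
Step 5: prey: 0+0-0=0; pred: 36+0-7=29
Step 6: prey: 0+0-0=0; pred: 29+0-5=24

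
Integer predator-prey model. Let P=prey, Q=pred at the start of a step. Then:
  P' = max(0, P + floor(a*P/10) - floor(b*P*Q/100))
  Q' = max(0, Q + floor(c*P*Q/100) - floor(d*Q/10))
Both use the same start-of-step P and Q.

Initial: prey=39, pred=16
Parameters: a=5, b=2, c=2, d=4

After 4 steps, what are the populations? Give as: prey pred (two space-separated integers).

Answer: 17 76

Derivation:
Step 1: prey: 39+19-12=46; pred: 16+12-6=22
Step 2: prey: 46+23-20=49; pred: 22+20-8=34
Step 3: prey: 49+24-33=40; pred: 34+33-13=54
Step 4: prey: 40+20-43=17; pred: 54+43-21=76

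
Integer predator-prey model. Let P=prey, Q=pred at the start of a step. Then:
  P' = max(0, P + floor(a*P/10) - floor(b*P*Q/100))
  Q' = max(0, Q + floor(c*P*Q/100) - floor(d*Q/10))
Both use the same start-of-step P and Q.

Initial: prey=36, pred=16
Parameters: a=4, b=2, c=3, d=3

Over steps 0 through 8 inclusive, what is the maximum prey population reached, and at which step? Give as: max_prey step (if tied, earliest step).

Answer: 39 1

Derivation:
Step 1: prey: 36+14-11=39; pred: 16+17-4=29
Step 2: prey: 39+15-22=32; pred: 29+33-8=54
Step 3: prey: 32+12-34=10; pred: 54+51-16=89
Step 4: prey: 10+4-17=0; pred: 89+26-26=89
Step 5: prey: 0+0-0=0; pred: 89+0-26=63
Step 6: prey: 0+0-0=0; pred: 63+0-18=45
Step 7: prey: 0+0-0=0; pred: 45+0-13=32
Step 8: prey: 0+0-0=0; pred: 32+0-9=23
Max prey = 39 at step 1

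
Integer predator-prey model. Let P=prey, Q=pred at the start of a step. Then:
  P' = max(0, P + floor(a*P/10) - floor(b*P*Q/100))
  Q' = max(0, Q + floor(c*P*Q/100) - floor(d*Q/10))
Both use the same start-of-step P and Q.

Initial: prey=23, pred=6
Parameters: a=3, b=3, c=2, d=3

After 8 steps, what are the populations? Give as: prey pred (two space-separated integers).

Answer: 10 23

Derivation:
Step 1: prey: 23+6-4=25; pred: 6+2-1=7
Step 2: prey: 25+7-5=27; pred: 7+3-2=8
Step 3: prey: 27+8-6=29; pred: 8+4-2=10
Step 4: prey: 29+8-8=29; pred: 10+5-3=12
Step 5: prey: 29+8-10=27; pred: 12+6-3=15
Step 6: prey: 27+8-12=23; pred: 15+8-4=19
Step 7: prey: 23+6-13=16; pred: 19+8-5=22
Step 8: prey: 16+4-10=10; pred: 22+7-6=23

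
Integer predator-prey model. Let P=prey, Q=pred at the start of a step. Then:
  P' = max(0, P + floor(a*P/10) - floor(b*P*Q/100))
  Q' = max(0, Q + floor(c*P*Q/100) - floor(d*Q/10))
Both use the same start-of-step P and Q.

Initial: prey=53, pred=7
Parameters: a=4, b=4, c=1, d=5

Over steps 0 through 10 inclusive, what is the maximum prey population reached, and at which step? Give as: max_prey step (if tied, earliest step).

Answer: 77 4

Derivation:
Step 1: prey: 53+21-14=60; pred: 7+3-3=7
Step 2: prey: 60+24-16=68; pred: 7+4-3=8
Step 3: prey: 68+27-21=74; pred: 8+5-4=9
Step 4: prey: 74+29-26=77; pred: 9+6-4=11
Step 5: prey: 77+30-33=74; pred: 11+8-5=14
Step 6: prey: 74+29-41=62; pred: 14+10-7=17
Step 7: prey: 62+24-42=44; pred: 17+10-8=19
Step 8: prey: 44+17-33=28; pred: 19+8-9=18
Step 9: prey: 28+11-20=19; pred: 18+5-9=14
Step 10: prey: 19+7-10=16; pred: 14+2-7=9
Max prey = 77 at step 4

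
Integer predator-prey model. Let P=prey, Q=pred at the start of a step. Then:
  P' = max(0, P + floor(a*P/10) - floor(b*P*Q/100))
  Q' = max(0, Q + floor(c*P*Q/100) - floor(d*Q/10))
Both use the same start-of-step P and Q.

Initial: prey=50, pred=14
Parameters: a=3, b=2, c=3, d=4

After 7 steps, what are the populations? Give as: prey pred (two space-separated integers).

Step 1: prey: 50+15-14=51; pred: 14+21-5=30
Step 2: prey: 51+15-30=36; pred: 30+45-12=63
Step 3: prey: 36+10-45=1; pred: 63+68-25=106
Step 4: prey: 1+0-2=0; pred: 106+3-42=67
Step 5: prey: 0+0-0=0; pred: 67+0-26=41
Step 6: prey: 0+0-0=0; pred: 41+0-16=25
Step 7: prey: 0+0-0=0; pred: 25+0-10=15

Answer: 0 15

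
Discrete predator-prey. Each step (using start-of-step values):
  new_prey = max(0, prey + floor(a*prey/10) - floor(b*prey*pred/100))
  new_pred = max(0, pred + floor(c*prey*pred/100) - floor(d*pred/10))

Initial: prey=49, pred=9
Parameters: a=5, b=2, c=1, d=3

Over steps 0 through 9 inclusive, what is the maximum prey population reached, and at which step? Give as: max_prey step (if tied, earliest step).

Answer: 104 4

Derivation:
Step 1: prey: 49+24-8=65; pred: 9+4-2=11
Step 2: prey: 65+32-14=83; pred: 11+7-3=15
Step 3: prey: 83+41-24=100; pred: 15+12-4=23
Step 4: prey: 100+50-46=104; pred: 23+23-6=40
Step 5: prey: 104+52-83=73; pred: 40+41-12=69
Step 6: prey: 73+36-100=9; pred: 69+50-20=99
Step 7: prey: 9+4-17=0; pred: 99+8-29=78
Step 8: prey: 0+0-0=0; pred: 78+0-23=55
Step 9: prey: 0+0-0=0; pred: 55+0-16=39
Max prey = 104 at step 4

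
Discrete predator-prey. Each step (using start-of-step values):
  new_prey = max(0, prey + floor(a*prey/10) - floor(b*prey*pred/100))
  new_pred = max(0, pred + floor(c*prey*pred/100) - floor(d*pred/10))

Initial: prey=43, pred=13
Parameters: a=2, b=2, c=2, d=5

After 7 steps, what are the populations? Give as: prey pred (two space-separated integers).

Step 1: prey: 43+8-11=40; pred: 13+11-6=18
Step 2: prey: 40+8-14=34; pred: 18+14-9=23
Step 3: prey: 34+6-15=25; pred: 23+15-11=27
Step 4: prey: 25+5-13=17; pred: 27+13-13=27
Step 5: prey: 17+3-9=11; pred: 27+9-13=23
Step 6: prey: 11+2-5=8; pred: 23+5-11=17
Step 7: prey: 8+1-2=7; pred: 17+2-8=11

Answer: 7 11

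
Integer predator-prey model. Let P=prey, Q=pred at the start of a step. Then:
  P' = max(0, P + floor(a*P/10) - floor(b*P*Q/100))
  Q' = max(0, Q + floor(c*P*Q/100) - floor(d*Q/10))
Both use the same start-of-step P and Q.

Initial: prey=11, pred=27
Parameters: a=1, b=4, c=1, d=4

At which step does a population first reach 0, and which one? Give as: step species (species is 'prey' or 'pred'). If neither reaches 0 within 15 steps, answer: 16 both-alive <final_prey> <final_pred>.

Answer: 16 both-alive 1 2

Derivation:
Step 1: prey: 11+1-11=1; pred: 27+2-10=19
Step 2: prey: 1+0-0=1; pred: 19+0-7=12
Step 3: prey: 1+0-0=1; pred: 12+0-4=8
Step 4: prey: 1+0-0=1; pred: 8+0-3=5
Step 5: prey: 1+0-0=1; pred: 5+0-2=3
Step 6: prey: 1+0-0=1; pred: 3+0-1=2
Step 7: prey: 1+0-0=1; pred: 2+0-0=2
Steps 8-15: state stable at prey=1, pred=2 (no change)
No extinction within 15 steps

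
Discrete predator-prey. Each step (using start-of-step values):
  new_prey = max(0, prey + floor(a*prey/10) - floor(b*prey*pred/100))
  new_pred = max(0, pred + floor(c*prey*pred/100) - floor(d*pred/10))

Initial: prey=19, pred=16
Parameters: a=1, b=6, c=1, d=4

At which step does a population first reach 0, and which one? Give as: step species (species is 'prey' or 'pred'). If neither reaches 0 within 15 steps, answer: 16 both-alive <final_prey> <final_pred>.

Answer: 16 both-alive 1 2

Derivation:
Step 1: prey: 19+1-18=2; pred: 16+3-6=13
Step 2: prey: 2+0-1=1; pred: 13+0-5=8
Step 3: prey: 1+0-0=1; pred: 8+0-3=5
Step 4: prey: 1+0-0=1; pred: 5+0-2=3
Step 5: prey: 1+0-0=1; pred: 3+0-1=2
Step 6: prey: 1+0-0=1; pred: 2+0-0=2
Steps 7-15: state stable at prey=1, pred=2 (no change)
No extinction within 15 steps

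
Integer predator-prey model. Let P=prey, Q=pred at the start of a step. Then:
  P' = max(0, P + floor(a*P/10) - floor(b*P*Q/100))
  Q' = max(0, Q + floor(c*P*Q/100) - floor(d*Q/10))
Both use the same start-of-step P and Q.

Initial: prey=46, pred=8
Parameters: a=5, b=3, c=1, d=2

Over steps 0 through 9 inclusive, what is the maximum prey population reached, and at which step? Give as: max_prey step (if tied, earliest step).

Step 1: prey: 46+23-11=58; pred: 8+3-1=10
Step 2: prey: 58+29-17=70; pred: 10+5-2=13
Step 3: prey: 70+35-27=78; pred: 13+9-2=20
Step 4: prey: 78+39-46=71; pred: 20+15-4=31
Step 5: prey: 71+35-66=40; pred: 31+22-6=47
Step 6: prey: 40+20-56=4; pred: 47+18-9=56
Step 7: prey: 4+2-6=0; pred: 56+2-11=47
Step 8: prey: 0+0-0=0; pred: 47+0-9=38
Step 9: prey: 0+0-0=0; pred: 38+0-7=31
Max prey = 78 at step 3

Answer: 78 3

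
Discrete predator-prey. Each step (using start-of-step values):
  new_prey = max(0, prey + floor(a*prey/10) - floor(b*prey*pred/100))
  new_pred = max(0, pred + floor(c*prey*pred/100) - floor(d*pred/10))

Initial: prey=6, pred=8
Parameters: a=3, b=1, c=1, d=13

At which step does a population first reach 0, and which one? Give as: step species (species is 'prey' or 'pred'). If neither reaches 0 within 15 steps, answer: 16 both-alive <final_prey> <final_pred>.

Step 1: prey: 6+1-0=7; pred: 8+0-10=0
First extinction: pred at step 1

Answer: 1 pred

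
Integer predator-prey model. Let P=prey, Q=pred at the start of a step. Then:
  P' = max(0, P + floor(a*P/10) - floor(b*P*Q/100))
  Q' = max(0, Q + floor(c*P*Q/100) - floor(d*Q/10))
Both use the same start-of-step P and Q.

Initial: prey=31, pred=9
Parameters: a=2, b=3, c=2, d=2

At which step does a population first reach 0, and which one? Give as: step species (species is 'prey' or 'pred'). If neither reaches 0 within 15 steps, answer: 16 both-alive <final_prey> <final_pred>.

Answer: 16 both-alive 1 4

Derivation:
Step 1: prey: 31+6-8=29; pred: 9+5-1=13
Step 2: prey: 29+5-11=23; pred: 13+7-2=18
Step 3: prey: 23+4-12=15; pred: 18+8-3=23
Step 4: prey: 15+3-10=8; pred: 23+6-4=25
Step 5: prey: 8+1-6=3; pred: 25+4-5=24
Step 6: prey: 3+0-2=1; pred: 24+1-4=21
Step 7: prey: 1+0-0=1; pred: 21+0-4=17
Step 8: prey: 1+0-0=1; pred: 17+0-3=14
Step 9: prey: 1+0-0=1; pred: 14+0-2=12
Step 10: prey: 1+0-0=1; pred: 12+0-2=10
Step 11: prey: 1+0-0=1; pred: 10+0-2=8
Step 12: prey: 1+0-0=1; pred: 8+0-1=7
Step 13: prey: 1+0-0=1; pred: 7+0-1=6
Step 14: prey: 1+0-0=1; pred: 6+0-1=5
Step 15: prey: 1+0-0=1; pred: 5+0-1=4
No extinction within 15 steps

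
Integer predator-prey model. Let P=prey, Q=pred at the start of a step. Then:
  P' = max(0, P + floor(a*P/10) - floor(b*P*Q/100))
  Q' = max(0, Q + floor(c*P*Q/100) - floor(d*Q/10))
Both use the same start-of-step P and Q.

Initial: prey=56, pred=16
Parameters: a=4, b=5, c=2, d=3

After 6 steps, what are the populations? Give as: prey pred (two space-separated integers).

Answer: 0 10

Derivation:
Step 1: prey: 56+22-44=34; pred: 16+17-4=29
Step 2: prey: 34+13-49=0; pred: 29+19-8=40
Step 3: prey: 0+0-0=0; pred: 40+0-12=28
Step 4: prey: 0+0-0=0; pred: 28+0-8=20
Step 5: prey: 0+0-0=0; pred: 20+0-6=14
Step 6: prey: 0+0-0=0; pred: 14+0-4=10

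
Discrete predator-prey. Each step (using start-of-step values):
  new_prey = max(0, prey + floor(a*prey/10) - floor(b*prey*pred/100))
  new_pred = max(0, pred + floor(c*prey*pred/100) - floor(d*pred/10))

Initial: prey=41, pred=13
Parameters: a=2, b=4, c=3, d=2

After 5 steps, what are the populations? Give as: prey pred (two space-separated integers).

Answer: 0 26

Derivation:
Step 1: prey: 41+8-21=28; pred: 13+15-2=26
Step 2: prey: 28+5-29=4; pred: 26+21-5=42
Step 3: prey: 4+0-6=0; pred: 42+5-8=39
Step 4: prey: 0+0-0=0; pred: 39+0-7=32
Step 5: prey: 0+0-0=0; pred: 32+0-6=26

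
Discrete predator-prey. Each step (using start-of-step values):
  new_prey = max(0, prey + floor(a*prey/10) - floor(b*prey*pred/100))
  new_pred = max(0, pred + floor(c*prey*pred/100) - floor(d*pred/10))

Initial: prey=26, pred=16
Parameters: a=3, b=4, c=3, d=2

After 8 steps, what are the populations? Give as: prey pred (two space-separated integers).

Answer: 0 11

Derivation:
Step 1: prey: 26+7-16=17; pred: 16+12-3=25
Step 2: prey: 17+5-17=5; pred: 25+12-5=32
Step 3: prey: 5+1-6=0; pred: 32+4-6=30
Step 4: prey: 0+0-0=0; pred: 30+0-6=24
Step 5: prey: 0+0-0=0; pred: 24+0-4=20
Step 6: prey: 0+0-0=0; pred: 20+0-4=16
Step 7: prey: 0+0-0=0; pred: 16+0-3=13
Step 8: prey: 0+0-0=0; pred: 13+0-2=11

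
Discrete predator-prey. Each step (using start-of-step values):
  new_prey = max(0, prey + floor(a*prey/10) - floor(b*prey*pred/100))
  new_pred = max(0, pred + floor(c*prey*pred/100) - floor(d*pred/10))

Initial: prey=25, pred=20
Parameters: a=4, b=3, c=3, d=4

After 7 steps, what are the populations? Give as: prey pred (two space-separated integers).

Answer: 2 6

Derivation:
Step 1: prey: 25+10-15=20; pred: 20+15-8=27
Step 2: prey: 20+8-16=12; pred: 27+16-10=33
Step 3: prey: 12+4-11=5; pred: 33+11-13=31
Step 4: prey: 5+2-4=3; pred: 31+4-12=23
Step 5: prey: 3+1-2=2; pred: 23+2-9=16
Step 6: prey: 2+0-0=2; pred: 16+0-6=10
Step 7: prey: 2+0-0=2; pred: 10+0-4=6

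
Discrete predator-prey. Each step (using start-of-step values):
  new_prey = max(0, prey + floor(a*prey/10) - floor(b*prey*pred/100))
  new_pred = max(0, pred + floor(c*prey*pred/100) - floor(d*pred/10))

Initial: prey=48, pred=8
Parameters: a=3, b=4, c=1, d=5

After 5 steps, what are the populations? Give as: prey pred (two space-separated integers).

Answer: 51 7

Derivation:
Step 1: prey: 48+14-15=47; pred: 8+3-4=7
Step 2: prey: 47+14-13=48; pred: 7+3-3=7
Step 3: prey: 48+14-13=49; pred: 7+3-3=7
Step 4: prey: 49+14-13=50; pred: 7+3-3=7
Step 5: prey: 50+15-14=51; pred: 7+3-3=7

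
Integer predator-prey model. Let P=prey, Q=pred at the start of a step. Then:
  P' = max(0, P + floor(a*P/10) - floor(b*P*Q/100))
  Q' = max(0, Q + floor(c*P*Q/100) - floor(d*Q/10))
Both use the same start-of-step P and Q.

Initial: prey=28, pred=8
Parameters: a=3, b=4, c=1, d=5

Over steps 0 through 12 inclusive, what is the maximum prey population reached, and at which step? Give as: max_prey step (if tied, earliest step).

Answer: 104 11

Derivation:
Step 1: prey: 28+8-8=28; pred: 8+2-4=6
Step 2: prey: 28+8-6=30; pred: 6+1-3=4
Step 3: prey: 30+9-4=35; pred: 4+1-2=3
Step 4: prey: 35+10-4=41; pred: 3+1-1=3
Step 5: prey: 41+12-4=49; pred: 3+1-1=3
Step 6: prey: 49+14-5=58; pred: 3+1-1=3
Step 7: prey: 58+17-6=69; pred: 3+1-1=3
Step 8: prey: 69+20-8=81; pred: 3+2-1=4
Step 9: prey: 81+24-12=93; pred: 4+3-2=5
Step 10: prey: 93+27-18=102; pred: 5+4-2=7
Step 11: prey: 102+30-28=104; pred: 7+7-3=11
Step 12: prey: 104+31-45=90; pred: 11+11-5=17
Max prey = 104 at step 11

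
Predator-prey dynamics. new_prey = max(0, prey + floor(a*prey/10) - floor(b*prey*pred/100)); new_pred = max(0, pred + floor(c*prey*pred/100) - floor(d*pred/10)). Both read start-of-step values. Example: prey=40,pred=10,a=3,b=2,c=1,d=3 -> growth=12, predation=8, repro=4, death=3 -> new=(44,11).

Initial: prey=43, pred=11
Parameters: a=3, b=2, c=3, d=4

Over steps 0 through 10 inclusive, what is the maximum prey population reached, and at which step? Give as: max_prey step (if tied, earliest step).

Step 1: prey: 43+12-9=46; pred: 11+14-4=21
Step 2: prey: 46+13-19=40; pred: 21+28-8=41
Step 3: prey: 40+12-32=20; pred: 41+49-16=74
Step 4: prey: 20+6-29=0; pred: 74+44-29=89
Step 5: prey: 0+0-0=0; pred: 89+0-35=54
Step 6: prey: 0+0-0=0; pred: 54+0-21=33
Step 7: prey: 0+0-0=0; pred: 33+0-13=20
Step 8: prey: 0+0-0=0; pred: 20+0-8=12
Step 9: prey: 0+0-0=0; pred: 12+0-4=8
Step 10: prey: 0+0-0=0; pred: 8+0-3=5
Max prey = 46 at step 1

Answer: 46 1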